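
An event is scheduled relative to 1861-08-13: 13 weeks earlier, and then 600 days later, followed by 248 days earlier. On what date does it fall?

May 1, 1862

Going back 13 weeks (= 91 days) from August 13, 1861:
Going back 13 days from August 13, 1861 reaches the end of the previous month; 91 − 13 = 78 left.
July 1861 has 31 days: 78 − 31 = 47 left.
June 1861 has 30 days: 47 − 30 = 17 left.
May 1861 has 31 days; 31 − 17 = 14 → May 14, 1861.
Counting forward 600 days from May 14, 1861:
May has 31 days, so 31 − 14 = 17 days remain after May 14, 1861; 600 − 17 = 583 left.
June 1861 has 30 days: 583 − 30 = 553 left.
July 1861 has 31 days: 553 − 31 = 522 left.
August 1861 has 31 days: 522 − 31 = 491 left.
September 1861 has 30 days: 491 − 30 = 461 left.
October 1861 has 31 days: 461 − 31 = 430 left.
November 1861 has 30 days: 430 − 30 = 400 left.
December 1861 has 31 days: 400 − 31 = 369 left.
January 1862 has 31 days: 369 − 31 = 338 left.
February 1862 has 28 days (1862 is not a leap year): 338 − 28 = 310 left.
March 1862 has 31 days: 310 − 31 = 279 left.
April 1862 has 30 days: 279 − 30 = 249 left.
May 1862 has 31 days: 249 − 31 = 218 left.
June 1862 has 30 days: 218 − 30 = 188 left.
July 1862 has 31 days: 188 − 31 = 157 left.
August 1862 has 31 days: 157 − 31 = 126 left.
September 1862 has 30 days: 126 − 30 = 96 left.
October 1862 has 31 days: 96 − 31 = 65 left.
November 1862 has 30 days: 65 − 30 = 35 left.
December 1862 has 31 days: 35 − 31 = 4 left.
4 days into January 1863 → January 4, 1863.
Counting back 248 days from January 4, 1863:
Going back 4 days from January 4, 1863 reaches the end of the previous month; 248 − 4 = 244 left.
December 1862 has 31 days: 244 − 31 = 213 left.
November 1862 has 30 days: 213 − 30 = 183 left.
October 1862 has 31 days: 183 − 31 = 152 left.
September 1862 has 30 days: 152 − 30 = 122 left.
August 1862 has 31 days: 122 − 31 = 91 left.
July 1862 has 31 days: 91 − 31 = 60 left.
June 1862 has 30 days: 60 − 30 = 30 left.
May 1862 has 31 days; 31 − 30 = 1 → May 1, 1862.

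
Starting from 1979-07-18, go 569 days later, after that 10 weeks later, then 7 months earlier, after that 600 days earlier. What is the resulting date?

Counting forward 569 days from July 18, 1979:
July has 31 days, so 31 − 18 = 13 days remain after July 18, 1979; 569 − 13 = 556 left.
August 1979 has 31 days: 556 − 31 = 525 left.
September 1979 has 30 days: 525 − 30 = 495 left.
October 1979 has 31 days: 495 − 31 = 464 left.
November 1979 has 30 days: 464 − 30 = 434 left.
December 1979 has 31 days: 434 − 31 = 403 left.
January 1980 has 31 days: 403 − 31 = 372 left.
February 1980 has 29 days (1980 is a leap year): 372 − 29 = 343 left.
March 1980 has 31 days: 343 − 31 = 312 left.
April 1980 has 30 days: 312 − 30 = 282 left.
May 1980 has 31 days: 282 − 31 = 251 left.
June 1980 has 30 days: 251 − 30 = 221 left.
July 1980 has 31 days: 221 − 31 = 190 left.
August 1980 has 31 days: 190 − 31 = 159 left.
September 1980 has 30 days: 159 − 30 = 129 left.
October 1980 has 31 days: 129 − 31 = 98 left.
November 1980 has 30 days: 98 − 30 = 68 left.
December 1980 has 31 days: 68 − 31 = 37 left.
January 1981 has 31 days: 37 − 31 = 6 left.
6 days into February 1981 → February 6, 1981.
Adding 10 weeks (= 70 days) from February 6, 1981:
February has 28 days, so 28 − 6 = 22 days remain after February 6, 1981; 70 − 22 = 48 left.
March 1981 has 31 days: 48 − 31 = 17 left.
17 days into April 1981 → April 17, 1981.
Going back 7 months from April 17, 1981:
month 4 − 7 = -3, which is month 9 of year 1980 → September 1980.
Day 17 is valid in September, giving September 17, 1980.
Subtracting 600 days from September 17, 1980:
Going back 17 days from September 17, 1980 reaches the end of the previous month; 600 − 17 = 583 left.
August 1980 has 31 days: 583 − 31 = 552 left.
July 1980 has 31 days: 552 − 31 = 521 left.
June 1980 has 30 days: 521 − 30 = 491 left.
May 1980 has 31 days: 491 − 31 = 460 left.
April 1980 has 30 days: 460 − 30 = 430 left.
March 1980 has 31 days: 430 − 31 = 399 left.
February 1980 has 29 days (1980 is a leap year): 399 − 29 = 370 left.
January 1980 has 31 days: 370 − 31 = 339 left.
December 1979 has 31 days: 339 − 31 = 308 left.
November 1979 has 30 days: 308 − 30 = 278 left.
October 1979 has 31 days: 278 − 31 = 247 left.
September 1979 has 30 days: 247 − 30 = 217 left.
August 1979 has 31 days: 217 − 31 = 186 left.
July 1979 has 31 days: 186 − 31 = 155 left.
June 1979 has 30 days: 155 − 30 = 125 left.
May 1979 has 31 days: 125 − 31 = 94 left.
April 1979 has 30 days: 94 − 30 = 64 left.
March 1979 has 31 days: 64 − 31 = 33 left.
February 1979 has 28 days (1979 is not a leap year): 33 − 28 = 5 left.
January 1979 has 31 days; 31 − 5 = 26 → January 26, 1979.

January 26, 1979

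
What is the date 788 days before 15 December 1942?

October 18, 1940

Counting back 788 days from December 15, 1942.
Going back 15 days from December 15, 1942 reaches the end of the previous month; 788 − 15 = 773 left.
November 1942 has 30 days: 773 − 30 = 743 left.
October 1942 has 31 days: 743 − 31 = 712 left.
September 1942 has 30 days: 712 − 30 = 682 left.
August 1942 has 31 days: 682 − 31 = 651 left.
July 1942 has 31 days: 651 − 31 = 620 left.
June 1942 has 30 days: 620 − 30 = 590 left.
May 1942 has 31 days: 590 − 31 = 559 left.
April 1942 has 30 days: 559 − 30 = 529 left.
March 1942 has 31 days: 529 − 31 = 498 left.
February 1942 has 28 days (1942 is not a leap year): 498 − 28 = 470 left.
January 1942 has 31 days: 470 − 31 = 439 left.
December 1941 has 31 days: 439 − 31 = 408 left.
November 1941 has 30 days: 408 − 30 = 378 left.
October 1941 has 31 days: 378 − 31 = 347 left.
September 1941 has 30 days: 347 − 30 = 317 left.
August 1941 has 31 days: 317 − 31 = 286 left.
July 1941 has 31 days: 286 − 31 = 255 left.
June 1941 has 30 days: 255 − 30 = 225 left.
May 1941 has 31 days: 225 − 31 = 194 left.
April 1941 has 30 days: 194 − 30 = 164 left.
March 1941 has 31 days: 164 − 31 = 133 left.
February 1941 has 28 days (1941 is not a leap year): 133 − 28 = 105 left.
January 1941 has 31 days: 105 − 31 = 74 left.
December 1940 has 31 days: 74 − 31 = 43 left.
November 1940 has 30 days: 43 − 30 = 13 left.
October 1940 has 31 days; 31 − 13 = 18 → October 18, 1940.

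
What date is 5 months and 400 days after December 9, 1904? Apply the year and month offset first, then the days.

Adding 5 months and 400 days from December 9, 1904: first the month/year part, then the days.
month 12 + 5 = 17, which is month 5 of year 1905 → May 1905.
Day 9 is valid in May, giving May 9, 1905.
Now add 400 days from May 9, 1905.
May has 31 days, so 31 − 9 = 22 days remain after May 9, 1905; 400 − 22 = 378 left.
June 1905 has 30 days: 378 − 30 = 348 left.
July 1905 has 31 days: 348 − 31 = 317 left.
August 1905 has 31 days: 317 − 31 = 286 left.
September 1905 has 30 days: 286 − 30 = 256 left.
October 1905 has 31 days: 256 − 31 = 225 left.
November 1905 has 30 days: 225 − 30 = 195 left.
December 1905 has 31 days: 195 − 31 = 164 left.
January 1906 has 31 days: 164 − 31 = 133 left.
February 1906 has 28 days (1906 is not a leap year): 133 − 28 = 105 left.
March 1906 has 31 days: 105 − 31 = 74 left.
April 1906 has 30 days: 74 − 30 = 44 left.
May 1906 has 31 days: 44 − 31 = 13 left.
13 days into June 1906 → June 13, 1906.

June 13, 1906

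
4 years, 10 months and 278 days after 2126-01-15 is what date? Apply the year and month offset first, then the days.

Adding 4 years, 10 months and 278 days from January 15, 2126: first the month/year part, then the days.
+4 years → 2130; month 1 + 10 = 11 → November 2130.
Day 15 is valid in November, giving November 15, 2130.
Now add 278 days from November 15, 2130.
November has 30 days, so 30 − 15 = 15 days remain after November 15, 2130; 278 − 15 = 263 left.
December 2130 has 31 days: 263 − 31 = 232 left.
January 2131 has 31 days: 232 − 31 = 201 left.
February 2131 has 28 days (2131 is not a leap year): 201 − 28 = 173 left.
March 2131 has 31 days: 173 − 31 = 142 left.
April 2131 has 30 days: 142 − 30 = 112 left.
May 2131 has 31 days: 112 − 31 = 81 left.
June 2131 has 30 days: 81 − 30 = 51 left.
July 2131 has 31 days: 51 − 31 = 20 left.
20 days into August 2131 → August 20, 2131.

August 20, 2131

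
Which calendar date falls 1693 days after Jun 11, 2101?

Adding 1693 days from June 11, 2101.
June has 30 days, so 30 − 11 = 19 days remain after June 11, 2101; 1693 − 19 = 1674 left.
July 2101 has 31 days: 1674 − 31 = 1643 left.
August 2101 has 31 days: 1643 − 31 = 1612 left.
September 2101 has 30 days: 1612 − 30 = 1582 left.
October 2101 has 31 days: 1582 − 31 = 1551 left.
November 2101 has 30 days: 1551 − 30 = 1521 left.
December 2101 has 31 days: 1521 − 31 = 1490 left.
January 2102 has 31 days: 1490 − 31 = 1459 left.
February 2102 has 28 days (2102 is not a leap year): 1459 − 28 = 1431 left.
March 2102 has 31 days: 1431 − 31 = 1400 left.
April 2102 has 30 days: 1400 − 30 = 1370 left.
May 2102 has 31 days: 1370 − 31 = 1339 left.
June 2102 has 30 days: 1339 − 30 = 1309 left.
July 2102 has 31 days: 1309 − 31 = 1278 left.
August 2102 has 31 days: 1278 − 31 = 1247 left.
September 2102 has 30 days: 1247 − 30 = 1217 left.
October 2102 has 31 days: 1217 − 31 = 1186 left.
November 2102 has 30 days: 1186 − 30 = 1156 left.
December 2102 has 31 days: 1156 − 31 = 1125 left.
January 2103 has 31 days: 1125 − 31 = 1094 left.
February 2103 has 28 days (2103 is not a leap year): 1094 − 28 = 1066 left.
March 2103 has 31 days: 1066 − 31 = 1035 left.
April 2103 has 30 days: 1035 − 30 = 1005 left.
May 2103 has 31 days: 1005 − 31 = 974 left.
June 2103 has 30 days: 974 − 30 = 944 left.
July 2103 has 31 days: 944 − 31 = 913 left.
August 2103 has 31 days: 913 − 31 = 882 left.
September 2103 has 30 days: 882 − 30 = 852 left.
October 2103 has 31 days: 852 − 31 = 821 left.
November 2103 has 30 days: 821 − 30 = 791 left.
December 2103 has 31 days: 791 − 31 = 760 left.
January 2104 has 31 days: 760 − 31 = 729 left.
February 2104 has 29 days (2104 is a leap year): 729 − 29 = 700 left.
March 2104 has 31 days: 700 − 31 = 669 left.
April 2104 has 30 days: 669 − 30 = 639 left.
May 2104 has 31 days: 639 − 31 = 608 left.
June 2104 has 30 days: 608 − 30 = 578 left.
July 2104 has 31 days: 578 − 31 = 547 left.
August 2104 has 31 days: 547 − 31 = 516 left.
September 2104 has 30 days: 516 − 30 = 486 left.
October 2104 has 31 days: 486 − 31 = 455 left.
November 2104 has 30 days: 455 − 30 = 425 left.
December 2104 has 31 days: 425 − 31 = 394 left.
January 2105 has 31 days: 394 − 31 = 363 left.
February 2105 has 28 days (2105 is not a leap year): 363 − 28 = 335 left.
March 2105 has 31 days: 335 − 31 = 304 left.
April 2105 has 30 days: 304 − 30 = 274 left.
May 2105 has 31 days: 274 − 31 = 243 left.
June 2105 has 30 days: 243 − 30 = 213 left.
July 2105 has 31 days: 213 − 31 = 182 left.
August 2105 has 31 days: 182 − 31 = 151 left.
September 2105 has 30 days: 151 − 30 = 121 left.
October 2105 has 31 days: 121 − 31 = 90 left.
November 2105 has 30 days: 90 − 30 = 60 left.
December 2105 has 31 days: 60 − 31 = 29 left.
29 days into January 2106 → January 29, 2106.

January 29, 2106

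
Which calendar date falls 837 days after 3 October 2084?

January 18, 2087

Advancing 837 days from October 3, 2084.
October has 31 days, so 31 − 3 = 28 days remain after October 3, 2084; 837 − 28 = 809 left.
November 2084 has 30 days: 809 − 30 = 779 left.
December 2084 has 31 days: 779 − 31 = 748 left.
January 2085 has 31 days: 748 − 31 = 717 left.
February 2085 has 28 days (2085 is not a leap year): 717 − 28 = 689 left.
March 2085 has 31 days: 689 − 31 = 658 left.
April 2085 has 30 days: 658 − 30 = 628 left.
May 2085 has 31 days: 628 − 31 = 597 left.
June 2085 has 30 days: 597 − 30 = 567 left.
July 2085 has 31 days: 567 − 31 = 536 left.
August 2085 has 31 days: 536 − 31 = 505 left.
September 2085 has 30 days: 505 − 30 = 475 left.
October 2085 has 31 days: 475 − 31 = 444 left.
November 2085 has 30 days: 444 − 30 = 414 left.
December 2085 has 31 days: 414 − 31 = 383 left.
January 2086 has 31 days: 383 − 31 = 352 left.
February 2086 has 28 days (2086 is not a leap year): 352 − 28 = 324 left.
March 2086 has 31 days: 324 − 31 = 293 left.
April 2086 has 30 days: 293 − 30 = 263 left.
May 2086 has 31 days: 263 − 31 = 232 left.
June 2086 has 30 days: 232 − 30 = 202 left.
July 2086 has 31 days: 202 − 31 = 171 left.
August 2086 has 31 days: 171 − 31 = 140 left.
September 2086 has 30 days: 140 − 30 = 110 left.
October 2086 has 31 days: 110 − 31 = 79 left.
November 2086 has 30 days: 79 − 30 = 49 left.
December 2086 has 31 days: 49 − 31 = 18 left.
18 days into January 2087 → January 18, 2087.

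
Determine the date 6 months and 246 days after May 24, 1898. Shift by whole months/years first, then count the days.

Adding 6 months and 246 days from May 24, 1898: first the month/year part, then the days.
month 5 + 6 = 11 → November 1898.
Day 24 is valid in November, giving November 24, 1898.
Now add 246 days from November 24, 1898.
November has 30 days, so 30 − 24 = 6 days remain after November 24, 1898; 246 − 6 = 240 left.
December 1898 has 31 days: 240 − 31 = 209 left.
January 1899 has 31 days: 209 − 31 = 178 left.
February 1899 has 28 days (1899 is not a leap year): 178 − 28 = 150 left.
March 1899 has 31 days: 150 − 31 = 119 left.
April 1899 has 30 days: 119 − 30 = 89 left.
May 1899 has 31 days: 89 − 31 = 58 left.
June 1899 has 30 days: 58 − 30 = 28 left.
28 days into July 1899 → July 28, 1899.

July 28, 1899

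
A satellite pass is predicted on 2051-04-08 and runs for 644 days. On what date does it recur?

Advancing 644 days from April 8, 2051.
April has 30 days, so 30 − 8 = 22 days remain after April 8, 2051; 644 − 22 = 622 left.
May 2051 has 31 days: 622 − 31 = 591 left.
June 2051 has 30 days: 591 − 30 = 561 left.
July 2051 has 31 days: 561 − 31 = 530 left.
August 2051 has 31 days: 530 − 31 = 499 left.
September 2051 has 30 days: 499 − 30 = 469 left.
October 2051 has 31 days: 469 − 31 = 438 left.
November 2051 has 30 days: 438 − 30 = 408 left.
December 2051 has 31 days: 408 − 31 = 377 left.
January 2052 has 31 days: 377 − 31 = 346 left.
February 2052 has 29 days (2052 is a leap year): 346 − 29 = 317 left.
March 2052 has 31 days: 317 − 31 = 286 left.
April 2052 has 30 days: 286 − 30 = 256 left.
May 2052 has 31 days: 256 − 31 = 225 left.
June 2052 has 30 days: 225 − 30 = 195 left.
July 2052 has 31 days: 195 − 31 = 164 left.
August 2052 has 31 days: 164 − 31 = 133 left.
September 2052 has 30 days: 133 − 30 = 103 left.
October 2052 has 31 days: 103 − 31 = 72 left.
November 2052 has 30 days: 72 − 30 = 42 left.
December 2052 has 31 days: 42 − 31 = 11 left.
11 days into January 2053 → January 11, 2053.

January 11, 2053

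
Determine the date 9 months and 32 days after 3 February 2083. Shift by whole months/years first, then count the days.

December 5, 2083

Adding 9 months and 32 days from February 3, 2083: first the month/year part, then the days.
month 2 + 9 = 11 → November 2083.
Day 3 is valid in November, giving November 3, 2083.
Now add 32 days from November 3, 2083.
November has 30 days, so 30 − 3 = 27 days remain after November 3, 2083; 32 − 27 = 5 left.
5 days into December 2083 → December 5, 2083.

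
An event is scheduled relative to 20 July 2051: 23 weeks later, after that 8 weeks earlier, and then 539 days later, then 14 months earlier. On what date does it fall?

February 24, 2052

Adding 23 weeks (= 161 days) from July 20, 2051:
July has 31 days, so 31 − 20 = 11 days remain after July 20, 2051; 161 − 11 = 150 left.
August 2051 has 31 days: 150 − 31 = 119 left.
September 2051 has 30 days: 119 − 30 = 89 left.
October 2051 has 31 days: 89 − 31 = 58 left.
November 2051 has 30 days: 58 − 30 = 28 left.
28 days into December 2051 → December 28, 2051.
Counting back 8 weeks (= 56 days) from December 28, 2051:
Going back 28 days from December 28, 2051 reaches the end of the previous month; 56 − 28 = 28 left.
November 2051 has 30 days; 30 − 28 = 2 → November 2, 2051.
Adding 539 days from November 2, 2051:
November has 30 days, so 30 − 2 = 28 days remain after November 2, 2051; 539 − 28 = 511 left.
December 2051 has 31 days: 511 − 31 = 480 left.
January 2052 has 31 days: 480 − 31 = 449 left.
February 2052 has 29 days (2052 is a leap year): 449 − 29 = 420 left.
March 2052 has 31 days: 420 − 31 = 389 left.
April 2052 has 30 days: 389 − 30 = 359 left.
May 2052 has 31 days: 359 − 31 = 328 left.
June 2052 has 30 days: 328 − 30 = 298 left.
July 2052 has 31 days: 298 − 31 = 267 left.
August 2052 has 31 days: 267 − 31 = 236 left.
September 2052 has 30 days: 236 − 30 = 206 left.
October 2052 has 31 days: 206 − 31 = 175 left.
November 2052 has 30 days: 175 − 30 = 145 left.
December 2052 has 31 days: 145 − 31 = 114 left.
January 2053 has 31 days: 114 − 31 = 83 left.
February 2053 has 28 days (2053 is not a leap year): 83 − 28 = 55 left.
March 2053 has 31 days: 55 − 31 = 24 left.
24 days into April 2053 → April 24, 2053.
Counting back 14 months from April 24, 2053:
month 4 − 14 = -10, which is month 2 of year 2052 → February 2052.
Day 24 is valid in February, giving February 24, 2052.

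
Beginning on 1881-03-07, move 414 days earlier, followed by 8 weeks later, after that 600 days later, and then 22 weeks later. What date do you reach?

April 7, 1882

Going back 414 days from March 7, 1881:
Going back 7 days from March 7, 1881 reaches the end of the previous month; 414 − 7 = 407 left.
February 1881 has 28 days (1881 is not a leap year): 407 − 28 = 379 left.
January 1881 has 31 days: 379 − 31 = 348 left.
December 1880 has 31 days: 348 − 31 = 317 left.
November 1880 has 30 days: 317 − 30 = 287 left.
October 1880 has 31 days: 287 − 31 = 256 left.
September 1880 has 30 days: 256 − 30 = 226 left.
August 1880 has 31 days: 226 − 31 = 195 left.
July 1880 has 31 days: 195 − 31 = 164 left.
June 1880 has 30 days: 164 − 30 = 134 left.
May 1880 has 31 days: 134 − 31 = 103 left.
April 1880 has 30 days: 103 − 30 = 73 left.
March 1880 has 31 days: 73 − 31 = 42 left.
February 1880 has 29 days (1880 is a leap year): 42 − 29 = 13 left.
January 1880 has 31 days; 31 − 13 = 18 → January 18, 1880.
Advancing 8 weeks (= 56 days) from January 18, 1880:
January has 31 days, so 31 − 18 = 13 days remain after January 18, 1880; 56 − 13 = 43 left.
February 1880 has 29 days (1880 is a leap year): 43 − 29 = 14 left.
14 days into March 1880 → March 14, 1880.
Advancing 600 days from March 14, 1880:
March has 31 days, so 31 − 14 = 17 days remain after March 14, 1880; 600 − 17 = 583 left.
April 1880 has 30 days: 583 − 30 = 553 left.
May 1880 has 31 days: 553 − 31 = 522 left.
June 1880 has 30 days: 522 − 30 = 492 left.
July 1880 has 31 days: 492 − 31 = 461 left.
August 1880 has 31 days: 461 − 31 = 430 left.
September 1880 has 30 days: 430 − 30 = 400 left.
October 1880 has 31 days: 400 − 31 = 369 left.
November 1880 has 30 days: 369 − 30 = 339 left.
December 1880 has 31 days: 339 − 31 = 308 left.
January 1881 has 31 days: 308 − 31 = 277 left.
February 1881 has 28 days (1881 is not a leap year): 277 − 28 = 249 left.
March 1881 has 31 days: 249 − 31 = 218 left.
April 1881 has 30 days: 218 − 30 = 188 left.
May 1881 has 31 days: 188 − 31 = 157 left.
June 1881 has 30 days: 157 − 30 = 127 left.
July 1881 has 31 days: 127 − 31 = 96 left.
August 1881 has 31 days: 96 − 31 = 65 left.
September 1881 has 30 days: 65 − 30 = 35 left.
October 1881 has 31 days: 35 − 31 = 4 left.
4 days into November 1881 → November 4, 1881.
Advancing 22 weeks (= 154 days) from November 4, 1881:
November has 30 days, so 30 − 4 = 26 days remain after November 4, 1881; 154 − 26 = 128 left.
December 1881 has 31 days: 128 − 31 = 97 left.
January 1882 has 31 days: 97 − 31 = 66 left.
February 1882 has 28 days (1882 is not a leap year): 66 − 28 = 38 left.
March 1882 has 31 days: 38 − 31 = 7 left.
7 days into April 1882 → April 7, 1882.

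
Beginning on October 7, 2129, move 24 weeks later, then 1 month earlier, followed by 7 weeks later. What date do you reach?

April 14, 2130

Counting forward 24 weeks (= 168 days) from October 7, 2129:
October has 31 days, so 31 − 7 = 24 days remain after October 7, 2129; 168 − 24 = 144 left.
November 2129 has 30 days: 144 − 30 = 114 left.
December 2129 has 31 days: 114 − 31 = 83 left.
January 2130 has 31 days: 83 − 31 = 52 left.
February 2130 has 28 days (2130 is not a leap year): 52 − 28 = 24 left.
24 days into March 2130 → March 24, 2130.
Counting back 1 month from March 24, 2130:
month 3 − 1 = 2 → February 2130.
Day 24 is valid in February, giving February 24, 2130.
Advancing 7 weeks (= 49 days) from February 24, 2130:
February has 28 days, so 28 − 24 = 4 days remain after February 24, 2130; 49 − 4 = 45 left.
March 2130 has 31 days: 45 − 31 = 14 left.
14 days into April 2130 → April 14, 2130.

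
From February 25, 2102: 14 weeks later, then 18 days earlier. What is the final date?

May 16, 2102

Adding 14 weeks (= 98 days) from February 25, 2102:
February has 28 days, so 28 − 25 = 3 days remain after February 25, 2102; 98 − 3 = 95 left.
March 2102 has 31 days: 95 − 31 = 64 left.
April 2102 has 30 days: 64 − 30 = 34 left.
May 2102 has 31 days: 34 − 31 = 3 left.
3 days into June 2102 → June 3, 2102.
Subtracting 18 days from June 3, 2102:
Going back 3 days from June 3, 2102 reaches the end of the previous month; 18 − 3 = 15 left.
May 2102 has 31 days; 31 − 15 = 16 → May 16, 2102.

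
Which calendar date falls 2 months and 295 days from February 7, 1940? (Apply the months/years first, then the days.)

Counting forward 2 months and 295 days from February 7, 1940: first the month/year part, then the days.
month 2 + 2 = 4 → April 1940.
Day 7 is valid in April, giving April 7, 1940.
Now add 295 days from April 7, 1940.
April has 30 days, so 30 − 7 = 23 days remain after April 7, 1940; 295 − 23 = 272 left.
May 1940 has 31 days: 272 − 31 = 241 left.
June 1940 has 30 days: 241 − 30 = 211 left.
July 1940 has 31 days: 211 − 31 = 180 left.
August 1940 has 31 days: 180 − 31 = 149 left.
September 1940 has 30 days: 149 − 30 = 119 left.
October 1940 has 31 days: 119 − 31 = 88 left.
November 1940 has 30 days: 88 − 30 = 58 left.
December 1940 has 31 days: 58 − 31 = 27 left.
27 days into January 1941 → January 27, 1941.

January 27, 1941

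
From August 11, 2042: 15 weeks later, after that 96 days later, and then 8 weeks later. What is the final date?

Counting forward 15 weeks (= 105 days) from August 11, 2042:
August has 31 days, so 31 − 11 = 20 days remain after August 11, 2042; 105 − 20 = 85 left.
September 2042 has 30 days: 85 − 30 = 55 left.
October 2042 has 31 days: 55 − 31 = 24 left.
24 days into November 2042 → November 24, 2042.
Counting forward 96 days from November 24, 2042:
November has 30 days, so 30 − 24 = 6 days remain after November 24, 2042; 96 − 6 = 90 left.
December 2042 has 31 days: 90 − 31 = 59 left.
January 2043 has 31 days: 59 − 31 = 28 left.
28 days into February 2043 → February 28, 2043.
Adding 8 weeks (= 56 days) from February 28, 2043:
February has 28 days, so 28 − 28 = 0 days remain after February 28, 2043; 56 − 0 = 56 left.
March 2043 has 31 days: 56 − 31 = 25 left.
25 days into April 2043 → April 25, 2043.

April 25, 2043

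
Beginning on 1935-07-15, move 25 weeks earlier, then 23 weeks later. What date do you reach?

July 1, 1935

Subtracting 25 weeks (= 175 days) from July 15, 1935:
Going back 15 days from July 15, 1935 reaches the end of the previous month; 175 − 15 = 160 left.
June 1935 has 30 days: 160 − 30 = 130 left.
May 1935 has 31 days: 130 − 31 = 99 left.
April 1935 has 30 days: 99 − 30 = 69 left.
March 1935 has 31 days: 69 − 31 = 38 left.
February 1935 has 28 days (1935 is not a leap year): 38 − 28 = 10 left.
January 1935 has 31 days; 31 − 10 = 21 → January 21, 1935.
Advancing 23 weeks (= 161 days) from January 21, 1935:
January has 31 days, so 31 − 21 = 10 days remain after January 21, 1935; 161 − 10 = 151 left.
February 1935 has 28 days (1935 is not a leap year): 151 − 28 = 123 left.
March 1935 has 31 days: 123 − 31 = 92 left.
April 1935 has 30 days: 92 − 30 = 62 left.
May 1935 has 31 days: 62 − 31 = 31 left.
June 1935 has 30 days: 31 − 30 = 1 left.
1 day into July 1935 → July 1, 1935.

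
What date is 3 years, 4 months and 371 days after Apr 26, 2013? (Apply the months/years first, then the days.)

Adding 3 years, 4 months and 371 days from April 26, 2013: first the month/year part, then the days.
+3 years → 2016; month 4 + 4 = 8 → August 2016.
Day 26 is valid in August, giving August 26, 2016.
Now add 371 days from August 26, 2016.
August has 31 days, so 31 − 26 = 5 days remain after August 26, 2016; 371 − 5 = 366 left.
September 2016 has 30 days: 366 − 30 = 336 left.
October 2016 has 31 days: 336 − 31 = 305 left.
November 2016 has 30 days: 305 − 30 = 275 left.
December 2016 has 31 days: 275 − 31 = 244 left.
January 2017 has 31 days: 244 − 31 = 213 left.
February 2017 has 28 days (2017 is not a leap year): 213 − 28 = 185 left.
March 2017 has 31 days: 185 − 31 = 154 left.
April 2017 has 30 days: 154 − 30 = 124 left.
May 2017 has 31 days: 124 − 31 = 93 left.
June 2017 has 30 days: 93 − 30 = 63 left.
July 2017 has 31 days: 63 − 31 = 32 left.
August 2017 has 31 days: 32 − 31 = 1 left.
1 day into September 2017 → September 1, 2017.

September 1, 2017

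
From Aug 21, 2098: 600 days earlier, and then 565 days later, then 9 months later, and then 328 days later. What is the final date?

March 11, 2100

Subtracting 600 days from August 21, 2098:
Going back 21 days from August 21, 2098 reaches the end of the previous month; 600 − 21 = 579 left.
July 2098 has 31 days: 579 − 31 = 548 left.
June 2098 has 30 days: 548 − 30 = 518 left.
May 2098 has 31 days: 518 − 31 = 487 left.
April 2098 has 30 days: 487 − 30 = 457 left.
March 2098 has 31 days: 457 − 31 = 426 left.
February 2098 has 28 days (2098 is not a leap year): 426 − 28 = 398 left.
January 2098 has 31 days: 398 − 31 = 367 left.
December 2097 has 31 days: 367 − 31 = 336 left.
November 2097 has 30 days: 336 − 30 = 306 left.
October 2097 has 31 days: 306 − 31 = 275 left.
September 2097 has 30 days: 275 − 30 = 245 left.
August 2097 has 31 days: 245 − 31 = 214 left.
July 2097 has 31 days: 214 − 31 = 183 left.
June 2097 has 30 days: 183 − 30 = 153 left.
May 2097 has 31 days: 153 − 31 = 122 left.
April 2097 has 30 days: 122 − 30 = 92 left.
March 2097 has 31 days: 92 − 31 = 61 left.
February 2097 has 28 days (2097 is not a leap year): 61 − 28 = 33 left.
January 2097 has 31 days: 33 − 31 = 2 left.
December 2096 has 31 days; 31 − 2 = 29 → December 29, 2096.
Adding 565 days from December 29, 2096:
December has 31 days, so 31 − 29 = 2 days remain after December 29, 2096; 565 − 2 = 563 left.
January 2097 has 31 days: 563 − 31 = 532 left.
February 2097 has 28 days (2097 is not a leap year): 532 − 28 = 504 left.
March 2097 has 31 days: 504 − 31 = 473 left.
April 2097 has 30 days: 473 − 30 = 443 left.
May 2097 has 31 days: 443 − 31 = 412 left.
June 2097 has 30 days: 412 − 30 = 382 left.
July 2097 has 31 days: 382 − 31 = 351 left.
August 2097 has 31 days: 351 − 31 = 320 left.
September 2097 has 30 days: 320 − 30 = 290 left.
October 2097 has 31 days: 290 − 31 = 259 left.
November 2097 has 30 days: 259 − 30 = 229 left.
December 2097 has 31 days: 229 − 31 = 198 left.
January 2098 has 31 days: 198 − 31 = 167 left.
February 2098 has 28 days (2098 is not a leap year): 167 − 28 = 139 left.
March 2098 has 31 days: 139 − 31 = 108 left.
April 2098 has 30 days: 108 − 30 = 78 left.
May 2098 has 31 days: 78 − 31 = 47 left.
June 2098 has 30 days: 47 − 30 = 17 left.
17 days into July 2098 → July 17, 2098.
Counting forward 9 months from July 17, 2098:
month 7 + 9 = 16, which is month 4 of year 2099 → April 2099.
Day 17 is valid in April, giving April 17, 2099.
Counting forward 328 days from April 17, 2099:
April has 30 days, so 30 − 17 = 13 days remain after April 17, 2099; 328 − 13 = 315 left.
May 2099 has 31 days: 315 − 31 = 284 left.
June 2099 has 30 days: 284 − 30 = 254 left.
July 2099 has 31 days: 254 − 31 = 223 left.
August 2099 has 31 days: 223 − 31 = 192 left.
September 2099 has 30 days: 192 − 30 = 162 left.
October 2099 has 31 days: 162 − 31 = 131 left.
November 2099 has 30 days: 131 − 30 = 101 left.
December 2099 has 31 days: 101 − 31 = 70 left.
January 2100 has 31 days: 70 − 31 = 39 left.
February 2100 has 28 days (2100 is not a leap year (divisible by 100 but not 400)): 39 − 28 = 11 left.
11 days into March 2100 → March 11, 2100.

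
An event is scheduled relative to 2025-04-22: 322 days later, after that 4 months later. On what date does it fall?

Advancing 322 days from April 22, 2025:
April has 30 days, so 30 − 22 = 8 days remain after April 22, 2025; 322 − 8 = 314 left.
May 2025 has 31 days: 314 − 31 = 283 left.
June 2025 has 30 days: 283 − 30 = 253 left.
July 2025 has 31 days: 253 − 31 = 222 left.
August 2025 has 31 days: 222 − 31 = 191 left.
September 2025 has 30 days: 191 − 30 = 161 left.
October 2025 has 31 days: 161 − 31 = 130 left.
November 2025 has 30 days: 130 − 30 = 100 left.
December 2025 has 31 days: 100 − 31 = 69 left.
January 2026 has 31 days: 69 − 31 = 38 left.
February 2026 has 28 days (2026 is not a leap year): 38 − 28 = 10 left.
10 days into March 2026 → March 10, 2026.
Advancing 4 months from March 10, 2026:
month 3 + 4 = 7 → July 2026.
Day 10 is valid in July, giving July 10, 2026.

July 10, 2026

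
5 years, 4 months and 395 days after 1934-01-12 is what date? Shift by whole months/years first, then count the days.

Advancing 5 years, 4 months and 395 days from January 12, 1934: first the month/year part, then the days.
+5 years → 1939; month 1 + 4 = 5 → May 1939.
Day 12 is valid in May, giving May 12, 1939.
Now add 395 days from May 12, 1939.
May has 31 days, so 31 − 12 = 19 days remain after May 12, 1939; 395 − 19 = 376 left.
June 1939 has 30 days: 376 − 30 = 346 left.
July 1939 has 31 days: 346 − 31 = 315 left.
August 1939 has 31 days: 315 − 31 = 284 left.
September 1939 has 30 days: 284 − 30 = 254 left.
October 1939 has 31 days: 254 − 31 = 223 left.
November 1939 has 30 days: 223 − 30 = 193 left.
December 1939 has 31 days: 193 − 31 = 162 left.
January 1940 has 31 days: 162 − 31 = 131 left.
February 1940 has 29 days (1940 is a leap year): 131 − 29 = 102 left.
March 1940 has 31 days: 102 − 31 = 71 left.
April 1940 has 30 days: 71 − 30 = 41 left.
May 1940 has 31 days: 41 − 31 = 10 left.
10 days into June 1940 → June 10, 1940.

June 10, 1940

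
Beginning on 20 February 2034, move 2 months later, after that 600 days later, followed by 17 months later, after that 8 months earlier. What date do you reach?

September 11, 2036

Adding 2 months from February 20, 2034:
month 2 + 2 = 4 → April 2034.
Day 20 is valid in April, giving April 20, 2034.
Adding 600 days from April 20, 2034:
April has 30 days, so 30 − 20 = 10 days remain after April 20, 2034; 600 − 10 = 590 left.
May 2034 has 31 days: 590 − 31 = 559 left.
June 2034 has 30 days: 559 − 30 = 529 left.
July 2034 has 31 days: 529 − 31 = 498 left.
August 2034 has 31 days: 498 − 31 = 467 left.
September 2034 has 30 days: 467 − 30 = 437 left.
October 2034 has 31 days: 437 − 31 = 406 left.
November 2034 has 30 days: 406 − 30 = 376 left.
December 2034 has 31 days: 376 − 31 = 345 left.
January 2035 has 31 days: 345 − 31 = 314 left.
February 2035 has 28 days (2035 is not a leap year): 314 − 28 = 286 left.
March 2035 has 31 days: 286 − 31 = 255 left.
April 2035 has 30 days: 255 − 30 = 225 left.
May 2035 has 31 days: 225 − 31 = 194 left.
June 2035 has 30 days: 194 − 30 = 164 left.
July 2035 has 31 days: 164 − 31 = 133 left.
August 2035 has 31 days: 133 − 31 = 102 left.
September 2035 has 30 days: 102 − 30 = 72 left.
October 2035 has 31 days: 72 − 31 = 41 left.
November 2035 has 30 days: 41 − 30 = 11 left.
11 days into December 2035 → December 11, 2035.
Advancing 17 months from December 11, 2035:
month 12 + 17 = 29, which is month 5 of year 2037 → May 2037.
Day 11 is valid in May, giving May 11, 2037.
Going back 8 months from May 11, 2037:
month 5 − 8 = -3, which is month 9 of year 2036 → September 2036.
Day 11 is valid in September, giving September 11, 2036.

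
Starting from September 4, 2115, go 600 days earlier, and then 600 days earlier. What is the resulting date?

Counting back 600 days from September 4, 2115:
Going back 4 days from September 4, 2115 reaches the end of the previous month; 600 − 4 = 596 left.
August 2115 has 31 days: 596 − 31 = 565 left.
July 2115 has 31 days: 565 − 31 = 534 left.
June 2115 has 30 days: 534 − 30 = 504 left.
May 2115 has 31 days: 504 − 31 = 473 left.
April 2115 has 30 days: 473 − 30 = 443 left.
March 2115 has 31 days: 443 − 31 = 412 left.
February 2115 has 28 days (2115 is not a leap year): 412 − 28 = 384 left.
January 2115 has 31 days: 384 − 31 = 353 left.
December 2114 has 31 days: 353 − 31 = 322 left.
November 2114 has 30 days: 322 − 30 = 292 left.
October 2114 has 31 days: 292 − 31 = 261 left.
September 2114 has 30 days: 261 − 30 = 231 left.
August 2114 has 31 days: 231 − 31 = 200 left.
July 2114 has 31 days: 200 − 31 = 169 left.
June 2114 has 30 days: 169 − 30 = 139 left.
May 2114 has 31 days: 139 − 31 = 108 left.
April 2114 has 30 days: 108 − 30 = 78 left.
March 2114 has 31 days: 78 − 31 = 47 left.
February 2114 has 28 days (2114 is not a leap year): 47 − 28 = 19 left.
January 2114 has 31 days; 31 − 19 = 12 → January 12, 2114.
Going back 600 days from January 12, 2114:
Going back 12 days from January 12, 2114 reaches the end of the previous month; 600 − 12 = 588 left.
December 2113 has 31 days: 588 − 31 = 557 left.
November 2113 has 30 days: 557 − 30 = 527 left.
October 2113 has 31 days: 527 − 31 = 496 left.
September 2113 has 30 days: 496 − 30 = 466 left.
August 2113 has 31 days: 466 − 31 = 435 left.
July 2113 has 31 days: 435 − 31 = 404 left.
June 2113 has 30 days: 404 − 30 = 374 left.
May 2113 has 31 days: 374 − 31 = 343 left.
April 2113 has 30 days: 343 − 30 = 313 left.
March 2113 has 31 days: 313 − 31 = 282 left.
February 2113 has 28 days (2113 is not a leap year): 282 − 28 = 254 left.
January 2113 has 31 days: 254 − 31 = 223 left.
December 2112 has 31 days: 223 − 31 = 192 left.
November 2112 has 30 days: 192 − 30 = 162 left.
October 2112 has 31 days: 162 − 31 = 131 left.
September 2112 has 30 days: 131 − 30 = 101 left.
August 2112 has 31 days: 101 − 31 = 70 left.
July 2112 has 31 days: 70 − 31 = 39 left.
June 2112 has 30 days: 39 − 30 = 9 left.
May 2112 has 31 days; 31 − 9 = 22 → May 22, 2112.

May 22, 2112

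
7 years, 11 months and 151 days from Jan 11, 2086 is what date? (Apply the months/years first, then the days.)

May 11, 2094

Counting forward 7 years, 11 months and 151 days from January 11, 2086: first the month/year part, then the days.
+7 years → 2093; month 1 + 11 = 12 → December 2093.
Day 11 is valid in December, giving December 11, 2093.
Now add 151 days from December 11, 2093.
December has 31 days, so 31 − 11 = 20 days remain after December 11, 2093; 151 − 20 = 131 left.
January 2094 has 31 days: 131 − 31 = 100 left.
February 2094 has 28 days (2094 is not a leap year): 100 − 28 = 72 left.
March 2094 has 31 days: 72 − 31 = 41 left.
April 2094 has 30 days: 41 − 30 = 11 left.
11 days into May 2094 → May 11, 2094.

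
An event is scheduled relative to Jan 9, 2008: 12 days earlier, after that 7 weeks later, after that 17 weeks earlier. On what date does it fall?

Subtracting 12 days from January 9, 2008:
Going back 9 days from January 9, 2008 reaches the end of the previous month; 12 − 9 = 3 left.
December 2007 has 31 days; 31 − 3 = 28 → December 28, 2007.
Advancing 7 weeks (= 49 days) from December 28, 2007:
December has 31 days, so 31 − 28 = 3 days remain after December 28, 2007; 49 − 3 = 46 left.
January 2008 has 31 days: 46 − 31 = 15 left.
15 days into February 2008 → February 15, 2008.
Subtracting 17 weeks (= 119 days) from February 15, 2008:
Going back 15 days from February 15, 2008 reaches the end of the previous month; 119 − 15 = 104 left.
January 2008 has 31 days: 104 − 31 = 73 left.
December 2007 has 31 days: 73 − 31 = 42 left.
November 2007 has 30 days: 42 − 30 = 12 left.
October 2007 has 31 days; 31 − 12 = 19 → October 19, 2007.

October 19, 2007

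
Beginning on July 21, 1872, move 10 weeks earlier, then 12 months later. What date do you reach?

May 12, 1873

Subtracting 10 weeks (= 70 days) from July 21, 1872:
Going back 21 days from July 21, 1872 reaches the end of the previous month; 70 − 21 = 49 left.
June 1872 has 30 days: 49 − 30 = 19 left.
May 1872 has 31 days; 31 − 19 = 12 → May 12, 1872.
Counting forward 12 months from May 12, 1872:
month 5 + 12 = 17, which is month 5 of year 1873 → May 1873.
Day 12 is valid in May, giving May 12, 1873.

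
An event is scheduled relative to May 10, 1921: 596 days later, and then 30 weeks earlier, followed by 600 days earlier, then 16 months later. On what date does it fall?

Advancing 596 days from May 10, 1921:
May has 31 days, so 31 − 10 = 21 days remain after May 10, 1921; 596 − 21 = 575 left.
June 1921 has 30 days: 575 − 30 = 545 left.
July 1921 has 31 days: 545 − 31 = 514 left.
August 1921 has 31 days: 514 − 31 = 483 left.
September 1921 has 30 days: 483 − 30 = 453 left.
October 1921 has 31 days: 453 − 31 = 422 left.
November 1921 has 30 days: 422 − 30 = 392 left.
December 1921 has 31 days: 392 − 31 = 361 left.
January 1922 has 31 days: 361 − 31 = 330 left.
February 1922 has 28 days (1922 is not a leap year): 330 − 28 = 302 left.
March 1922 has 31 days: 302 − 31 = 271 left.
April 1922 has 30 days: 271 − 30 = 241 left.
May 1922 has 31 days: 241 − 31 = 210 left.
June 1922 has 30 days: 210 − 30 = 180 left.
July 1922 has 31 days: 180 − 31 = 149 left.
August 1922 has 31 days: 149 − 31 = 118 left.
September 1922 has 30 days: 118 − 30 = 88 left.
October 1922 has 31 days: 88 − 31 = 57 left.
November 1922 has 30 days: 57 − 30 = 27 left.
27 days into December 1922 → December 27, 1922.
Going back 30 weeks (= 210 days) from December 27, 1922:
Going back 27 days from December 27, 1922 reaches the end of the previous month; 210 − 27 = 183 left.
November 1922 has 30 days: 183 − 30 = 153 left.
October 1922 has 31 days: 153 − 31 = 122 left.
September 1922 has 30 days: 122 − 30 = 92 left.
August 1922 has 31 days: 92 − 31 = 61 left.
July 1922 has 31 days: 61 − 31 = 30 left.
June 1922 has 30 days: 30 − 30 = 0 left.
May 1922 has 31 days; 31 − 0 = 31 → May 31, 1922.
Going back 600 days from May 31, 1922:
Going back 31 days from May 31, 1922 reaches the end of the previous month; 600 − 31 = 569 left.
April 1922 has 30 days: 569 − 30 = 539 left.
March 1922 has 31 days: 539 − 31 = 508 left.
February 1922 has 28 days (1922 is not a leap year): 508 − 28 = 480 left.
January 1922 has 31 days: 480 − 31 = 449 left.
December 1921 has 31 days: 449 − 31 = 418 left.
November 1921 has 30 days: 418 − 30 = 388 left.
October 1921 has 31 days: 388 − 31 = 357 left.
September 1921 has 30 days: 357 − 30 = 327 left.
August 1921 has 31 days: 327 − 31 = 296 left.
July 1921 has 31 days: 296 − 31 = 265 left.
June 1921 has 30 days: 265 − 30 = 235 left.
May 1921 has 31 days: 235 − 31 = 204 left.
April 1921 has 30 days: 204 − 30 = 174 left.
March 1921 has 31 days: 174 − 31 = 143 left.
February 1921 has 28 days (1921 is not a leap year): 143 − 28 = 115 left.
January 1921 has 31 days: 115 − 31 = 84 left.
December 1920 has 31 days: 84 − 31 = 53 left.
November 1920 has 30 days: 53 − 30 = 23 left.
October 1920 has 31 days; 31 − 23 = 8 → October 8, 1920.
Counting forward 16 months from October 8, 1920:
month 10 + 16 = 26, which is month 2 of year 1922 → February 1922.
Day 8 is valid in February, giving February 8, 1922.

February 8, 1922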